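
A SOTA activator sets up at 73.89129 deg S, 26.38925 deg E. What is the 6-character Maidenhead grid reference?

Shift to the Maidenhead origin (180°W, 90°S): lon 206.3893, lat 16.1087.
Field: lon ⌊206.3893/20⌋ = 10 → K; lat ⌊16.1087/10⌋ = 1 → B.
Square: lon ⌊6.3893/2⌋ = 3; lat ⌊6.1087/1⌋ = 6.
Subsquare: lon ⌊0.3893/0.0833333⌋ = 4 → e; lat ⌊0.1087/0.0416667⌋ = 2 → c.

KB36ec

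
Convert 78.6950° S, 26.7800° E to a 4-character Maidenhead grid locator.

Shift to the Maidenhead origin (180°W, 90°S): lon 206.78, lat 11.31.
Field: 206.78/20 → 10 → K, 11.31/10 → 1 → B; chars KB.
Square: 6.78/2 → 3, 1.31/1 → 1; chars 31.

KB31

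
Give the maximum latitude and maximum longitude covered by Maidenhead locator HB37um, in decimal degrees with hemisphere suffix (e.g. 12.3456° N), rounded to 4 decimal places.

72.4583° S, 32.2500° W

Field H=7, B=1: +7·20° lon, +1·10° lat → SW at lon -40°, lat -80°.
Square 3, 7: +3·2° lon, +7·1° lat → SW at lon -34°, lat -73°.
Subsquare u=20, m=12: +20·0.0833333° lon, +12·0.0416667° lat → SW at lon -32.3333°, lat -72.5°.
Cell spans 0.0833333° lon × 0.0416667° lat. NE corner is SW corner plus one full cell.
latitude 72.4583° S, longitude 32.2500° W.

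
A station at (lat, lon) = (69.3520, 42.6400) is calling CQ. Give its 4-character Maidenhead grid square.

Shift to the Maidenhead origin (180°W, 90°S): lon 222.64, lat 159.35.
Field: lon ⌊222.64/20⌋ = 11 → L; lat ⌊159.35/10⌋ = 15 → P.
Square: lon ⌊2.64/2⌋ = 1; lat ⌊9.35/1⌋ = 9.

LP19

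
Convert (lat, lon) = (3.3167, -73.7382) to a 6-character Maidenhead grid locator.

Add 180° to longitude and 90° to latitude: 106.2618, 93.3167.
Field: lon ⌊106.2618/20⌋ = 5 → F; lat ⌊93.3167/10⌋ = 9 → J.
Square: lon ⌊6.2618/2⌋ = 3; lat ⌊3.3167/1⌋ = 3.
Subsquare: lon ⌊0.2618/0.0833333⌋ = 3 → d; lat ⌊0.3167/0.0416667⌋ = 7 → h.

FJ33dh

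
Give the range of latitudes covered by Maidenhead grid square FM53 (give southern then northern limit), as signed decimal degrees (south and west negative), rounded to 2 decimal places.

Field F=5, M=12: +5·20° lon, +12·10° lat → SW at lon -80°, lat 30°.
Square 5, 3: +5·2° lon, +3·1° lat → SW at lon -70°, lat 33°.
Cell spans 2° lon × 1° lat.
south 33.00, north 34.00.

33.00, 34.00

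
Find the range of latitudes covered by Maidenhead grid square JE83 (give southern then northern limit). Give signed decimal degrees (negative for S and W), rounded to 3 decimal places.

-47.000, -46.000

Field J=9, E=4: +9·20° lon, +4·10° lat → SW at lon 0°, lat -50°.
Square 8, 3: +8·2° lon, +3·1° lat → SW at lon 16°, lat -47°.
Cell spans 2° lon × 1° lat.
south -47.000, north -46.000.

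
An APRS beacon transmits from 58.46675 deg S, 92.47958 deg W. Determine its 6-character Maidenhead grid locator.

ED31sm

Shift to the Maidenhead origin (180°W, 90°S): lon 87.5204, lat 31.5333.
Field: 87.5204/20 → 4 → E, 31.5333/10 → 3 → D; chars ED.
Square: 7.5204/2 → 3, 1.5333/1 → 1; chars 31.
Subsquare: 1.5204/0.0833333 → 18 → s, 0.5333/0.0416667 → 12 → m; chars sm.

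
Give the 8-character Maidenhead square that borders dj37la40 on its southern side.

DJ36lx49

Latitude extended square 0; −1 → -1, wraps to 9, carry into subsquare.
Latitude subsquare a = 0; −1 → -1, wraps to 23 = x, carry into square.
Latitude square 7; −1 → 6.
The longitude characters are unchanged.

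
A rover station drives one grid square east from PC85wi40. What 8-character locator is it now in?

PC85wi50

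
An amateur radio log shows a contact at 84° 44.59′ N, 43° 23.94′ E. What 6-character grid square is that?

LR14qr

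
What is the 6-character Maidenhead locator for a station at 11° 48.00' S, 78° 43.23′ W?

FH08pe

Offset from 180°W / 90°S: lon 101.2795°, lat 78.2000°.
Field (20°×10°, letters A–R): 101.2795/20 → 5 → F, 78.2000/10 → 7 → H; chars FH.
Square (2°×1°, digits 0–9): 1.2795/2 → 0, 8.2000/1 → 8; chars 08.
Subsquare (5′×2.5′, letters a–x): 1.2795/0.0833333 → 15 → p, 0.2000/0.0416667 → 4 → e; chars pe.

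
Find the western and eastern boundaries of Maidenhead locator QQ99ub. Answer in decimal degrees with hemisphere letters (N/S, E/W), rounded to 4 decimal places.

159.6667° E, 159.7500° E

Field Q=16, Q=16: +16·20° lon, +16·10° lat → SW at lon 140°, lat 70°.
Square 9, 9: +9·2° lon, +9·1° lat → SW at lon 158°, lat 79°.
Subsquare u=20, b=1: +20·0.0833333° lon, +1·0.0416667° lat → SW at lon 159.667°, lat 79.0417°.
Cell spans 0.0833333° lon × 0.0416667° lat.
west 159.6667° E, east 159.7500° E.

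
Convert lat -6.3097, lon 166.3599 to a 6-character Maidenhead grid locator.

RI33eq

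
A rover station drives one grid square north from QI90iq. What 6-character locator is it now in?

Latitude subsquare q = 16; +1 → 17 = r.
The longitude characters are unchanged.

QI90ir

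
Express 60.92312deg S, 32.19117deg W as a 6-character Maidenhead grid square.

HC39vb

Add 180° to longitude and 90° to latitude: 147.8088, 29.0769.
Field: lon ⌊147.8088/20⌋ = 7 → H; lat ⌊29.0769/10⌋ = 2 → C.
Square: lon ⌊7.8088/2⌋ = 3; lat ⌊9.0769/1⌋ = 9.
Subsquare: lon ⌊1.8088/0.0833333⌋ = 21 → v; lat ⌊0.0769/0.0416667⌋ = 1 → b.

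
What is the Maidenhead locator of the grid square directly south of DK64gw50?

Latitude extended square 0; −1 → -1, wraps to 9, carry into subsquare.
Latitude subsquare w = 22; −1 → 21 = v.
The longitude characters are unchanged.

DK64gv59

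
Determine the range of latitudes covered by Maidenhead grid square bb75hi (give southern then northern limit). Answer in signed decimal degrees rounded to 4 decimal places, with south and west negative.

Field B=1, B=1: +1·20° lon, +1·10° lat → SW at lon -160°, lat -80°.
Square 7, 5: +7·2° lon, +5·1° lat → SW at lon -146°, lat -75°.
Subsquare h=7, i=8: +7·0.0833333° lon, +8·0.0416667° lat → SW at lon -145.417°, lat -74.6667°.
Cell spans 0.0833333° lon × 0.0416667° lat.
south -74.6667, north -74.6250.

-74.6667, -74.6250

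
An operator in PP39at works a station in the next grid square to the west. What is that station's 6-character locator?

PP29xt

Longitude subsquare a = 0; −1 → -1, wraps to 23 = x, carry into square.
Longitude square 3; −1 → 2.
The latitude characters are unchanged.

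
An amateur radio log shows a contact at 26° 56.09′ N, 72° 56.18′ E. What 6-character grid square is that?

ML66lw

Offset from 180°W / 90°S: lon 252.9363°, lat 116.9348°.
Field: lon ⌊252.9363/20⌋ = 12 → M; lat ⌊116.9348/10⌋ = 11 → L.
Square: lon ⌊12.9363/2⌋ = 6; lat ⌊6.9348/1⌋ = 6.
Subsquare: lon ⌊0.9363/0.0833333⌋ = 11 → l; lat ⌊0.9348/0.0416667⌋ = 22 → w.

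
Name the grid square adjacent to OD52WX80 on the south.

OD52ww89

Latitude extended square 0; −1 → -1, wraps to 9, carry into subsquare.
Latitude subsquare x = 23; −1 → 22 = w.
The longitude characters are unchanged.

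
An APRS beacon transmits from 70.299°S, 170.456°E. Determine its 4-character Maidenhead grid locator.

Offset from 180°W / 90°S: lon 350.46°, lat 19.70°.
Field: lon ⌊350.46/20⌋ = 17 → R; lat ⌊19.70/10⌋ = 1 → B.
Square: lon ⌊10.46/2⌋ = 5; lat ⌊9.70/1⌋ = 9.

RB59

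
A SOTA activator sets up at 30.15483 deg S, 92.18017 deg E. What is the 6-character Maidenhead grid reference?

NF69cu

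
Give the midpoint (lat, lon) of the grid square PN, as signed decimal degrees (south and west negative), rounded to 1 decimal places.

45.0, 130.0

Field P=15, N=13: +15·20° lon, +13·10° lat → SW at lon 120°, lat 40°.
Cell spans 20° lon × 10° lat. Centre is SW corner plus half of each.
latitude 45.0, longitude 130.0.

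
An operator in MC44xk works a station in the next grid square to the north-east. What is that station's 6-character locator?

Longitude subsquare x = 23; +1 → 24, wraps to 0 = a, carry into square.
Longitude square 4; +1 → 5.
Latitude subsquare k = 10; +1 → 11 = l.

MC54al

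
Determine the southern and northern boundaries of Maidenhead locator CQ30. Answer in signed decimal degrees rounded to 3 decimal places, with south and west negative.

Field C=2, Q=16: +2·20° lon, +16·10° lat → SW at lon -140°, lat 70°.
Square 3, 0: +3·2° lon, +0·1° lat → SW at lon -134°, lat 70°.
Cell spans 2° lon × 1° lat.
south 70.000, north 71.000.

70.000, 71.000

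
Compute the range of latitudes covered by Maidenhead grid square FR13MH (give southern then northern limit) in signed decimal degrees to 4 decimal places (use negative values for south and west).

83.2917, 83.3333

Field F=5, R=17: +5·20° lon, +17·10° lat → SW at lon -80°, lat 80°.
Square 1, 3: +1·2° lon, +3·1° lat → SW at lon -78°, lat 83°.
Subsquare m=12, h=7: +12·0.0833333° lon, +7·0.0416667° lat → SW at lon -77°, lat 83.2917°.
Cell spans 0.0833333° lon × 0.0416667° lat.
south 83.2917, north 83.3333.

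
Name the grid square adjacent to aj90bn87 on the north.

Latitude extended square 7; +1 → 8.
The longitude characters are unchanged.

AJ90bn88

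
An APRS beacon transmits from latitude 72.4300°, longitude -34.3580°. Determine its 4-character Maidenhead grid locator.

HQ22

Add 180° to longitude and 90° to latitude: 145.64, 162.43.
Field: lon ⌊145.64/20⌋ = 7 → H; lat ⌊162.43/10⌋ = 16 → Q.
Square: lon ⌊5.64/2⌋ = 2; lat ⌊2.43/1⌋ = 2.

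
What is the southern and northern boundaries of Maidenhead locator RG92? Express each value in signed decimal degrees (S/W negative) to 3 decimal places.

-28.000, -27.000

Field R=17, G=6: +17·20° lon, +6·10° lat → SW at lon 160°, lat -30°.
Square 9, 2: +9·2° lon, +2·1° lat → SW at lon 178°, lat -28°.
Cell spans 2° lon × 1° lat.
south -28.000, north -27.000.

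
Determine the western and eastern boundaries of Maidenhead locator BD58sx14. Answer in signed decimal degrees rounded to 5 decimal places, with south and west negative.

-148.49167, -148.48333

Field B=1, D=3: +1·20° lon, +3·10° lat → SW at lon -160°, lat -60°.
Square 5, 8: +5·2° lon, +8·1° lat → SW at lon -150°, lat -52°.
Subsquare s=18, x=23: +18·0.0833333° lon, +23·0.0416667° lat → SW at lon -148.5°, lat -51.0417°.
Extended square 1, 4: +1·0.00833333° lon, +4·0.00416667° lat → SW at lon -148.492°, lat -51.025°.
Cell spans 0.00833333° lon × 0.00416667° lat.
west -148.49167, east -148.48333.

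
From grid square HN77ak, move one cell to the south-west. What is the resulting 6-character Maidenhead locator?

HN67xj

Longitude subsquare a = 0; −1 → -1, wraps to 23 = x, carry into square.
Longitude square 7; −1 → 6.
Latitude subsquare k = 10; −1 → 9 = j.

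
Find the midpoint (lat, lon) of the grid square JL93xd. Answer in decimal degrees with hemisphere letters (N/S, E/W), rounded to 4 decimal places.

23.1458° N, 19.9583° E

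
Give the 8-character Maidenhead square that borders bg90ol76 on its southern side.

Latitude extended square 6; −1 → 5.
The longitude characters are unchanged.

BG90ol75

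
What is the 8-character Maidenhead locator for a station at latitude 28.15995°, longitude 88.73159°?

NL48id78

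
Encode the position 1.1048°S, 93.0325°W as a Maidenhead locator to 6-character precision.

Add 180° to longitude and 90° to latitude: 86.9675, 88.8952.
Field: lon ⌊86.9675/20⌋ = 4 → E; lat ⌊88.8952/10⌋ = 8 → I.
Square: lon ⌊6.9675/2⌋ = 3; lat ⌊8.8952/1⌋ = 8.
Subsquare: lon ⌊0.9675/0.0833333⌋ = 11 → l; lat ⌊0.8952/0.0416667⌋ = 21 → v.

EI38lv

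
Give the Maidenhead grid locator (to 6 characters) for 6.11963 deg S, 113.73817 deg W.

DI33dv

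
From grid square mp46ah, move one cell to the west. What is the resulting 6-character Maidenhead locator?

Longitude subsquare a = 0; −1 → -1, wraps to 23 = x, carry into square.
Longitude square 4; −1 → 3.
The latitude characters are unchanged.

MP36xh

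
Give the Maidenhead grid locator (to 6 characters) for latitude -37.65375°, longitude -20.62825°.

Add 180° to longitude and 90° to latitude: 159.3717, 52.3462.
Field: 159.3717/20 → 7 → H, 52.3462/10 → 5 → F; chars HF.
Square: 19.3717/2 → 9, 2.3462/1 → 2; chars 92.
Subsquare: 1.3717/0.0833333 → 16 → q, 0.3462/0.0416667 → 8 → i; chars qi.

HF92qi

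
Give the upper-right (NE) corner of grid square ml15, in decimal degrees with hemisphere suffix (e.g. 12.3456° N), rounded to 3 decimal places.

26.000° N, 64.000° E

Field M=12, L=11: +12·20° lon, +11·10° lat → SW at lon 60°, lat 20°.
Square 1, 5: +1·2° lon, +5·1° lat → SW at lon 62°, lat 25°.
Cell spans 2° lon × 1° lat. NE corner is SW corner plus one full cell.
latitude 26.000° N, longitude 64.000° E.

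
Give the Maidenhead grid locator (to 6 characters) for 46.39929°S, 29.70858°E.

KE43uo

Offset from 180°W / 90°S: lon 209.7086°, lat 43.6007°.
Field: lon ⌊209.7086/20⌋ = 10 → K; lat ⌊43.6007/10⌋ = 4 → E.
Square: lon ⌊9.7086/2⌋ = 4; lat ⌊3.6007/1⌋ = 3.
Subsquare: lon ⌊1.7086/0.0833333⌋ = 20 → u; lat ⌊0.6007/0.0416667⌋ = 14 → o.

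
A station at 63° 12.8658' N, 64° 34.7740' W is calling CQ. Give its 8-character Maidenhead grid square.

Add 180° to longitude and 90° to latitude: 115.42043, 153.21443.
Field: 115.42043/20 → 5 → F, 153.21443/10 → 15 → P; chars FP.
Square: 15.42043/2 → 7, 3.21443/1 → 3; chars 73.
Subsquare: 1.42043/0.0833333 → 17 → r, 0.21443/0.0416667 → 5 → f; chars rf.
Extended square: 0.00377/0.00833333 → 0, 0.00610/0.00416667 → 1; chars 01.

FP73rf01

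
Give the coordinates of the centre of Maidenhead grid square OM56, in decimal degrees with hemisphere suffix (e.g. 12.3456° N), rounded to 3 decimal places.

Field O=14, M=12: +14·20° lon, +12·10° lat → SW at lon 100°, lat 30°.
Square 5, 6: +5·2° lon, +6·1° lat → SW at lon 110°, lat 36°.
Cell spans 2° lon × 1° lat. Centre is SW corner plus half of each.
latitude 36.500° N, longitude 111.000° E.

36.500° N, 111.000° E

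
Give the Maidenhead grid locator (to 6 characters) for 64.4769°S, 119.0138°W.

DC05lm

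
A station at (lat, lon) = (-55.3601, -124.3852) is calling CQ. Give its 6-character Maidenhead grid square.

CD74tp

Add 180° to longitude and 90° to latitude: 55.6148, 34.6399.
Field: lon ⌊55.6148/20⌋ = 2 → C; lat ⌊34.6399/10⌋ = 3 → D.
Square: lon ⌊15.6148/2⌋ = 7; lat ⌊4.6399/1⌋ = 4.
Subsquare: lon ⌊1.6148/0.0833333⌋ = 19 → t; lat ⌊0.6399/0.0416667⌋ = 15 → p.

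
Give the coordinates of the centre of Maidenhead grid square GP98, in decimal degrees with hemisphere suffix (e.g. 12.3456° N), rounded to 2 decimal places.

Field G=6, P=15: +6·20° lon, +15·10° lat → SW at lon -60°, lat 60°.
Square 9, 8: +9·2° lon, +8·1° lat → SW at lon -42°, lat 68°.
Cell spans 2° lon × 1° lat. Centre is SW corner plus half of each.
latitude 68.50° N, longitude 41.00° W.

68.50° N, 41.00° W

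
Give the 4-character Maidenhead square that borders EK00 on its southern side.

EJ09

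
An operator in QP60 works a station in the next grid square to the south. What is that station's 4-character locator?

QO69

Latitude square 0; −1 → -1, wraps to 9, carry into field.
Latitude field P = 15; −1 → 14 = O.
The longitude characters are unchanged.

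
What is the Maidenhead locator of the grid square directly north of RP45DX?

RP46da

Latitude subsquare x = 23; +1 → 24, wraps to 0 = a, carry into square.
Latitude square 5; +1 → 6.
The longitude characters are unchanged.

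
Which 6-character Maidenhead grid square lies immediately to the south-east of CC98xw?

DC08av

Longitude subsquare x = 23; +1 → 24, wraps to 0 = a, carry into square.
Longitude square 9; +1 → 10, wraps to 0, carry into field.
Longitude field C = 2; +1 → 3 = D.
Latitude subsquare w = 22; −1 → 21 = v.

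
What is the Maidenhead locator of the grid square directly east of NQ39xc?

NQ49ac

Longitude subsquare x = 23; +1 → 24, wraps to 0 = a, carry into square.
Longitude square 3; +1 → 4.
The latitude characters are unchanged.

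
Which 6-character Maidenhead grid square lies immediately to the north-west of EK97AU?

Longitude subsquare a = 0; −1 → -1, wraps to 23 = x, carry into square.
Longitude square 9; −1 → 8.
Latitude subsquare u = 20; +1 → 21 = v.

EK87xv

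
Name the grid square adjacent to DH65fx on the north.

DH66fa

Latitude subsquare x = 23; +1 → 24, wraps to 0 = a, carry into square.
Latitude square 5; +1 → 6.
The longitude characters are unchanged.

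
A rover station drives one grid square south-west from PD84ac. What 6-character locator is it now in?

PD74xb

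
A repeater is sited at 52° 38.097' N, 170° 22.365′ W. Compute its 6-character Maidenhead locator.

Add 180° to longitude and 90° to latitude: 9.6273, 142.6350.
Field: 9.6273/20 → 0 → A, 142.6350/10 → 14 → O; chars AO.
Square: 9.6273/2 → 4, 2.6350/1 → 2; chars 42.
Subsquare: 1.6273/0.0833333 → 19 → t, 0.6350/0.0416667 → 15 → p; chars tp.

AO42tp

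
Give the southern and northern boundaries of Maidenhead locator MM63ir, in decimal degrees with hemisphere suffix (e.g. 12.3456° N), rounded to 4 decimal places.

33.7083° N, 33.7500° N

Field M=12, M=12: +12·20° lon, +12·10° lat → SW at lon 60°, lat 30°.
Square 6, 3: +6·2° lon, +3·1° lat → SW at lon 72°, lat 33°.
Subsquare i=8, r=17: +8·0.0833333° lon, +17·0.0416667° lat → SW at lon 72.6667°, lat 33.7083°.
Cell spans 0.0833333° lon × 0.0416667° lat.
south 33.7083° N, north 33.7500° N.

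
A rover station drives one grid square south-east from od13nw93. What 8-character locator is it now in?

OD13ow02

Longitude extended square 9; +1 → 10, wraps to 0, carry into subsquare.
Longitude subsquare n = 13; +1 → 14 = o.
Latitude extended square 3; −1 → 2.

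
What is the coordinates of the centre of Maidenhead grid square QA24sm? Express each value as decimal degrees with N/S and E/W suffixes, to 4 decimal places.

Field Q=16, A=0: +16·20° lon, +0·10° lat → SW at lon 140°, lat -90°.
Square 2, 4: +2·2° lon, +4·1° lat → SW at lon 144°, lat -86°.
Subsquare s=18, m=12: +18·0.0833333° lon, +12·0.0416667° lat → SW at lon 145.5°, lat -85.5°.
Cell spans 0.0833333° lon × 0.0416667° lat. Centre is SW corner plus half of each.
latitude 85.4792° S, longitude 145.5417° E.

85.4792° S, 145.5417° E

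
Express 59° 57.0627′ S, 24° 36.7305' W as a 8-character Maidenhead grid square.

Offset from 180°W / 90°S: lon 155.38782°, lat 30.04895°.
Field: 155.38782/20 → 7 → H, 30.04895/10 → 3 → D; chars HD.
Square: 15.38782/2 → 7, 0.04895/1 → 0; chars 70.
Subsquare: 1.38782/0.0833333 → 16 → q, 0.04895/0.0416667 → 1 → b; chars qb.
Extended square: 0.05449/0.00833333 → 6, 0.00729/0.00416667 → 1; chars 61.

HD70qb61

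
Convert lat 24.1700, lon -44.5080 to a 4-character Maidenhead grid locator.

Offset from 180°W / 90°S: lon 135.49°, lat 114.17°.
Field: lon ⌊135.49/20⌋ = 6 → G; lat ⌊114.17/10⌋ = 11 → L.
Square: lon ⌊15.49/2⌋ = 7; lat ⌊4.17/1⌋ = 4.

GL74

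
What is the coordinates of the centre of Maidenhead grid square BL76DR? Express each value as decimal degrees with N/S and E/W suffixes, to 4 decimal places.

26.7292° N, 145.7083° W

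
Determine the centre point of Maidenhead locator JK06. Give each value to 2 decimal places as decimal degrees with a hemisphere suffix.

16.50° N, 1.00° E

Field J=9, K=10: +9·20° lon, +10·10° lat → SW at lon 0°, lat 10°.
Square 0, 6: +0·2° lon, +6·1° lat → SW at lon 0°, lat 16°.
Cell spans 2° lon × 1° lat. Centre is SW corner plus half of each.
latitude 16.50° N, longitude 1.00° E.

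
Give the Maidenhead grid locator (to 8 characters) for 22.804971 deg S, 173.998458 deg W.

Offset from 180°W / 90°S: lon 6.00154°, lat 67.19503°.
Field: lon ⌊6.00154/20⌋ = 0 → A; lat ⌊67.19503/10⌋ = 6 → G.
Square: lon ⌊6.00154/2⌋ = 3; lat ⌊7.19503/1⌋ = 7.
Subsquare: lon ⌊0.00154/0.0833333⌋ = 0 → a; lat ⌊0.19503/0.0416667⌋ = 4 → e.
Extended square: lon ⌊0.00154/0.00833333⌋ = 0; lat ⌊0.02836/0.00416667⌋ = 6.

AG37ae06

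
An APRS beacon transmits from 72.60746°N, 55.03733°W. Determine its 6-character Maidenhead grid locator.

Offset from 180°W / 90°S: lon 124.9627°, lat 162.6075°.
Field: 124.9627/20 → 6 → G, 162.6075/10 → 16 → Q; chars GQ.
Square: 4.9627/2 → 2, 2.6075/1 → 2; chars 22.
Subsquare: 0.9627/0.0833333 → 11 → l, 0.6075/0.0416667 → 14 → o; chars lo.

GQ22lo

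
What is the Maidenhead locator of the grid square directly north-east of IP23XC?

Longitude subsquare x = 23; +1 → 24, wraps to 0 = a, carry into square.
Longitude square 2; +1 → 3.
Latitude subsquare c = 2; +1 → 3 = d.

IP33ad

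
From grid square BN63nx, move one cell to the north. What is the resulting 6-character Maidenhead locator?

BN64na

Latitude subsquare x = 23; +1 → 24, wraps to 0 = a, carry into square.
Latitude square 3; +1 → 4.
The longitude characters are unchanged.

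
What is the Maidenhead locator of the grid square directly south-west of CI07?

Longitude square 0; −1 → -1, wraps to 9, carry into field.
Longitude field C = 2; −1 → 1 = B.
Latitude square 7; −1 → 6.

BI96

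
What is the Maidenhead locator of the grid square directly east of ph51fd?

PH51gd

Longitude subsquare f = 5; +1 → 6 = g.
The latitude characters are unchanged.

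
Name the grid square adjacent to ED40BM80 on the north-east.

ED40bm91

Longitude extended square 8; +1 → 9.
Latitude extended square 0; +1 → 1.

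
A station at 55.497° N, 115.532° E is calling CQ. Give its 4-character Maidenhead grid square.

Shift to the Maidenhead origin (180°W, 90°S): lon 295.53, lat 145.50.
Field (20°×10°, letters A–R): lon ⌊295.53/20⌋ = 14 → O; lat ⌊145.50/10⌋ = 14 → O.
Square (2°×1°, digits 0–9): lon ⌊15.53/2⌋ = 7; lat ⌊5.50/1⌋ = 5.

OO75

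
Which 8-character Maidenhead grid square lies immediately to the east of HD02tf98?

HD02uf08

Longitude extended square 9; +1 → 10, wraps to 0, carry into subsquare.
Longitude subsquare t = 19; +1 → 20 = u.
The latitude characters are unchanged.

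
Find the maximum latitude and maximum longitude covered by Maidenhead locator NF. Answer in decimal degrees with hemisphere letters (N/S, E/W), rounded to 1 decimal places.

Field N=13, F=5: +13·20° lon, +5·10° lat → SW at lon 80°, lat -40°.
Cell spans 20° lon × 10° lat. NE corner is SW corner plus one full cell.
latitude 30.0° S, longitude 100.0° E.

30.0° S, 100.0° E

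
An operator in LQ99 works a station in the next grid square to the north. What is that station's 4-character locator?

LR90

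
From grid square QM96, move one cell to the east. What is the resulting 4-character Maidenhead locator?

RM06

Longitude square 9; +1 → 10, wraps to 0, carry into field.
Longitude field Q = 16; +1 → 17 = R.
The latitude characters are unchanged.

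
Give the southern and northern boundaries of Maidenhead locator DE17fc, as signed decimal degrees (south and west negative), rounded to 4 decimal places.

-42.9167, -42.8750

Field D=3, E=4: +3·20° lon, +4·10° lat → SW at lon -120°, lat -50°.
Square 1, 7: +1·2° lon, +7·1° lat → SW at lon -118°, lat -43°.
Subsquare f=5, c=2: +5·0.0833333° lon, +2·0.0416667° lat → SW at lon -117.583°, lat -42.9167°.
Cell spans 0.0833333° lon × 0.0416667° lat.
south -42.9167, north -42.8750.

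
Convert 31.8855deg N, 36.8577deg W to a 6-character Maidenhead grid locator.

HM11nv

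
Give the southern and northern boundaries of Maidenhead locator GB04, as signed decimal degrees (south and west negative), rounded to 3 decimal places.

Field G=6, B=1: +6·20° lon, +1·10° lat → SW at lon -60°, lat -80°.
Square 0, 4: +0·2° lon, +4·1° lat → SW at lon -60°, lat -76°.
Cell spans 2° lon × 1° lat.
south -76.000, north -75.000.

-76.000, -75.000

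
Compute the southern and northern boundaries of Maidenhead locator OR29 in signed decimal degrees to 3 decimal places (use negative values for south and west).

Field O=14, R=17: +14·20° lon, +17·10° lat → SW at lon 100°, lat 80°.
Square 2, 9: +2·2° lon, +9·1° lat → SW at lon 104°, lat 89°.
Cell spans 2° lon × 1° lat.
south 89.000, north 90.000.

89.000, 90.000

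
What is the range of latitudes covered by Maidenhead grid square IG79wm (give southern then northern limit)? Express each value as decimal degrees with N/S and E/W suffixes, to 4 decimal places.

20.5000° S, 20.4583° S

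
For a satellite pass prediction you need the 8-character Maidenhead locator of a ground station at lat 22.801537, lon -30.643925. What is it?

HL42qt22

Shift to the Maidenhead origin (180°W, 90°S): lon 149.35608, lat 112.80154.
Field: lon ⌊149.35608/20⌋ = 7 → H; lat ⌊112.80154/10⌋ = 11 → L.
Square: lon ⌊9.35608/2⌋ = 4; lat ⌊2.80154/1⌋ = 2.
Subsquare: lon ⌊1.35608/0.0833333⌋ = 16 → q; lat ⌊0.80154/0.0416667⌋ = 19 → t.
Extended square: lon ⌊0.02274/0.00833333⌋ = 2; lat ⌊0.00987/0.00416667⌋ = 2.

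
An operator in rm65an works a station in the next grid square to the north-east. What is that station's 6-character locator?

Longitude subsquare a = 0; +1 → 1 = b.
Latitude subsquare n = 13; +1 → 14 = o.

RM65bo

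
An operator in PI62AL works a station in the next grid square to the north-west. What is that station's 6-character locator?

PI52xm

Longitude subsquare a = 0; −1 → -1, wraps to 23 = x, carry into square.
Longitude square 6; −1 → 5.
Latitude subsquare l = 11; +1 → 12 = m.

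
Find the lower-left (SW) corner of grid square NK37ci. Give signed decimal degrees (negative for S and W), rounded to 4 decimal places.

Field N=13, K=10: +13·20° lon, +10·10° lat → SW at lon 80°, lat 10°.
Square 3, 7: +3·2° lon, +7·1° lat → SW at lon 86°, lat 17°.
Subsquare c=2, i=8: +2·0.0833333° lon, +8·0.0416667° lat → SW at lon 86.1667°, lat 17.3333°.
latitude 17.3333, longitude 86.1667.

17.3333, 86.1667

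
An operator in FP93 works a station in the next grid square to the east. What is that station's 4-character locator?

Longitude square 9; +1 → 10, wraps to 0, carry into field.
Longitude field F = 5; +1 → 6 = G.
The latitude characters are unchanged.

GP03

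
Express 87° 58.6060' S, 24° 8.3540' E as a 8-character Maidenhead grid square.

KA22ba65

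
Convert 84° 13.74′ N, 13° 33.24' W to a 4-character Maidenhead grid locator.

IR34

Shift to the Maidenhead origin (180°W, 90°S): lon 166.45, lat 174.23.
Field: lon ⌊166.45/20⌋ = 8 → I; lat ⌊174.23/10⌋ = 17 → R.
Square: lon ⌊6.45/2⌋ = 3; lat ⌊4.23/1⌋ = 4.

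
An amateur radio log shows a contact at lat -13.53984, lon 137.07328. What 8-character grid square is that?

Add 180° to longitude and 90° to latitude: 317.07328, 76.46016.
Field (20°×10°, letters A–R): lon ⌊317.07328/20⌋ = 15 → P; lat ⌊76.46016/10⌋ = 7 → H.
Square (2°×1°, digits 0–9): lon ⌊17.07328/2⌋ = 8; lat ⌊6.46016/1⌋ = 6.
Subsquare (5′×2.5′, letters a–x): lon ⌊1.07328/0.0833333⌋ = 12 → m; lat ⌊0.46016/0.0416667⌋ = 11 → l.
Extended square (30″×15″, digits 0–9): lon ⌊0.07328/0.00833333⌋ = 8; lat ⌊0.00183/0.00416667⌋ = 0.

PH86ml80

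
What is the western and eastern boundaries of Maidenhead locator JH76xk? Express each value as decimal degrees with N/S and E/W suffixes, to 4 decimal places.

15.9167° E, 16.0000° E

Field J=9, H=7: +9·20° lon, +7·10° lat → SW at lon 0°, lat -20°.
Square 7, 6: +7·2° lon, +6·1° lat → SW at lon 14°, lat -14°.
Subsquare x=23, k=10: +23·0.0833333° lon, +10·0.0416667° lat → SW at lon 15.9167°, lat -13.5833°.
Cell spans 0.0833333° lon × 0.0416667° lat.
west 15.9167° E, east 16.0000° E.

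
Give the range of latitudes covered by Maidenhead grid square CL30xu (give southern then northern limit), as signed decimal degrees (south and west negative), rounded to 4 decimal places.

Field C=2, L=11: +2·20° lon, +11·10° lat → SW at lon -140°, lat 20°.
Square 3, 0: +3·2° lon, +0·1° lat → SW at lon -134°, lat 20°.
Subsquare x=23, u=20: +23·0.0833333° lon, +20·0.0416667° lat → SW at lon -132.083°, lat 20.8333°.
Cell spans 0.0833333° lon × 0.0416667° lat.
south 20.8333, north 20.8750.

20.8333, 20.8750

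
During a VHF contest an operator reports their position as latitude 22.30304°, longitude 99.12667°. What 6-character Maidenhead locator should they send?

NL92nh

Add 180° to longitude and 90° to latitude: 279.1267, 112.3030.
Field: 279.1267/20 → 13 → N, 112.3030/10 → 11 → L; chars NL.
Square: 19.1267/2 → 9, 2.3030/1 → 2; chars 92.
Subsquare: 1.1267/0.0833333 → 13 → n, 0.3030/0.0416667 → 7 → h; chars nh.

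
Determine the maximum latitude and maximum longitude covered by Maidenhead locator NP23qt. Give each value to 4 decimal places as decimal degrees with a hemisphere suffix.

63.8333° N, 85.4167° E

Field N=13, P=15: +13·20° lon, +15·10° lat → SW at lon 80°, lat 60°.
Square 2, 3: +2·2° lon, +3·1° lat → SW at lon 84°, lat 63°.
Subsquare q=16, t=19: +16·0.0833333° lon, +19·0.0416667° lat → SW at lon 85.3333°, lat 63.7917°.
Cell spans 0.0833333° lon × 0.0416667° lat. NE corner is SW corner plus one full cell.
latitude 63.8333° N, longitude 85.4167° E.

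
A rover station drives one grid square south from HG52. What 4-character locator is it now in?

HG51

Latitude square 2; −1 → 1.
The longitude characters are unchanged.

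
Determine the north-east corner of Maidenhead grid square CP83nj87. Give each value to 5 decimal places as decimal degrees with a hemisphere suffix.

Field C=2, P=15: +2·20° lon, +15·10° lat → SW at lon -140°, lat 60°.
Square 8, 3: +8·2° lon, +3·1° lat → SW at lon -124°, lat 63°.
Subsquare n=13, j=9: +13·0.0833333° lon, +9·0.0416667° lat → SW at lon -122.917°, lat 63.375°.
Extended square 8, 7: +8·0.00833333° lon, +7·0.00416667° lat → SW at lon -122.85°, lat 63.4042°.
Cell spans 0.00833333° lon × 0.00416667° lat. NE corner is SW corner plus one full cell.
latitude 63.40833° N, longitude 122.84167° W.

63.40833° N, 122.84167° W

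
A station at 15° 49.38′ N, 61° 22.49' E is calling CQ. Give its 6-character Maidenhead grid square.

MK05qt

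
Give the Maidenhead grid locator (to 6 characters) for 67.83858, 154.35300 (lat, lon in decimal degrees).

Add 180° to longitude and 90° to latitude: 334.3530, 157.8386.
Field: lon ⌊334.3530/20⌋ = 16 → Q; lat ⌊157.8386/10⌋ = 15 → P.
Square: lon ⌊14.3530/2⌋ = 7; lat ⌊7.8386/1⌋ = 7.
Subsquare: lon ⌊0.3530/0.0833333⌋ = 4 → e; lat ⌊0.8386/0.0416667⌋ = 20 → u.

QP77eu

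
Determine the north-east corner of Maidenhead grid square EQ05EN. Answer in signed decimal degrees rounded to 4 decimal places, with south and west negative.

75.5833, -99.5833

Field E=4, Q=16: +4·20° lon, +16·10° lat → SW at lon -100°, lat 70°.
Square 0, 5: +0·2° lon, +5·1° lat → SW at lon -100°, lat 75°.
Subsquare e=4, n=13: +4·0.0833333° lon, +13·0.0416667° lat → SW at lon -99.6667°, lat 75.5417°.
Cell spans 0.0833333° lon × 0.0416667° lat. NE corner is SW corner plus one full cell.
latitude 75.5833, longitude -99.5833.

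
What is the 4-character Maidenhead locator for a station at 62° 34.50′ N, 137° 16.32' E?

PP82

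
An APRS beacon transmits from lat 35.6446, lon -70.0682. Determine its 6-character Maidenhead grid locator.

Offset from 180°W / 90°S: lon 109.9318°, lat 125.6446°.
Field: lon ⌊109.9318/20⌋ = 5 → F; lat ⌊125.6446/10⌋ = 12 → M.
Square: lon ⌊9.9318/2⌋ = 4; lat ⌊5.6446/1⌋ = 5.
Subsquare: lon ⌊1.9318/0.0833333⌋ = 23 → x; lat ⌊0.6446/0.0416667⌋ = 15 → p.

FM45xp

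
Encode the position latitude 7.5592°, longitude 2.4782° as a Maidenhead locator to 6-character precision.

Offset from 180°W / 90°S: lon 182.4782°, lat 97.5592°.
Field: 182.4782/20 → 9 → J, 97.5592/10 → 9 → J; chars JJ.
Square: 2.4782/2 → 1, 7.5592/1 → 7; chars 17.
Subsquare: 0.4782/0.0833333 → 5 → f, 0.5592/0.0416667 → 13 → n; chars fn.

JJ17fn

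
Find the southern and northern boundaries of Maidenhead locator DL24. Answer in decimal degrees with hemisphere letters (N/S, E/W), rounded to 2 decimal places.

24.00° N, 25.00° N

Field D=3, L=11: +3·20° lon, +11·10° lat → SW at lon -120°, lat 20°.
Square 2, 4: +2·2° lon, +4·1° lat → SW at lon -116°, lat 24°.
Cell spans 2° lon × 1° lat.
south 24.00° N, north 25.00° N.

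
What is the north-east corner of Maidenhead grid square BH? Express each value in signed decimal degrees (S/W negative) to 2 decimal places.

-10.00, -140.00

Field B=1, H=7: +1·20° lon, +7·10° lat → SW at lon -160°, lat -20°.
Cell spans 20° lon × 10° lat. NE corner is SW corner plus one full cell.
latitude -10.00, longitude -140.00.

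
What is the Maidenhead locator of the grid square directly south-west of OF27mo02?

OF27lo91

Longitude extended square 0; −1 → -1, wraps to 9, carry into subsquare.
Longitude subsquare m = 12; −1 → 11 = l.
Latitude extended square 2; −1 → 1.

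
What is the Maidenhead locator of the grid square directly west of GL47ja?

GL47ia

Longitude subsquare j = 9; −1 → 8 = i.
The latitude characters are unchanged.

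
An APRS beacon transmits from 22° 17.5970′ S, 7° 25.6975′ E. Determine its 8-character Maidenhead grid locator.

JG37rq19

Add 180° to longitude and 90° to latitude: 187.42829, 67.70672.
Field (20°×10°, letters A–R): 187.42829/20 → 9 → J, 67.70672/10 → 6 → G; chars JG.
Square (2°×1°, digits 0–9): 7.42829/2 → 3, 7.70672/1 → 7; chars 37.
Subsquare (5′×2.5′, letters a–x): 1.42829/0.0833333 → 17 → r, 0.70672/0.0416667 → 16 → q; chars rq.
Extended square (30″×15″, digits 0–9): 0.01162/0.00833333 → 1, 0.04005/0.00416667 → 9; chars 19.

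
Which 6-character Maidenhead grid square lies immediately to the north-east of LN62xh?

LN72ai

Longitude subsquare x = 23; +1 → 24, wraps to 0 = a, carry into square.
Longitude square 6; +1 → 7.
Latitude subsquare h = 7; +1 → 8 = i.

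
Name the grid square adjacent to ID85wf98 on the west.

ID85wf88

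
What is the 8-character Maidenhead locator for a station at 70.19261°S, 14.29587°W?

Offset from 180°W / 90°S: lon 165.70413°, lat 19.80739°.
Field: lon ⌊165.70413/20⌋ = 8 → I; lat ⌊19.80739/10⌋ = 1 → B.
Square: lon ⌊5.70413/2⌋ = 2; lat ⌊9.80739/1⌋ = 9.
Subsquare: lon ⌊1.70413/0.0833333⌋ = 20 → u; lat ⌊0.80739/0.0416667⌋ = 19 → t.
Extended square: lon ⌊0.03746/0.00833333⌋ = 4; lat ⌊0.01572/0.00416667⌋ = 3.

IB29ut43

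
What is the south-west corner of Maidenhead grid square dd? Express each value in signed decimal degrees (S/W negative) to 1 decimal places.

Field D=3, D=3: +3·20° lon, +3·10° lat → SW at lon -120°, lat -60°.
latitude -60.0, longitude -120.0.

-60.0, -120.0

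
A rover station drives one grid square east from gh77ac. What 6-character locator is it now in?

GH77bc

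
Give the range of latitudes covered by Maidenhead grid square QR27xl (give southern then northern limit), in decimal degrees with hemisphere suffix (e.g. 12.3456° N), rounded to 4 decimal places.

87.4583° N, 87.5000° N

Field Q=16, R=17: +16·20° lon, +17·10° lat → SW at lon 140°, lat 80°.
Square 2, 7: +2·2° lon, +7·1° lat → SW at lon 144°, lat 87°.
Subsquare x=23, l=11: +23·0.0833333° lon, +11·0.0416667° lat → SW at lon 145.917°, lat 87.4583°.
Cell spans 0.0833333° lon × 0.0416667° lat.
south 87.4583° N, north 87.5000° N.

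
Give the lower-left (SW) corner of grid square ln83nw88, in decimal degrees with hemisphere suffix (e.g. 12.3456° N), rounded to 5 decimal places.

Field L=11, N=13: +11·20° lon, +13·10° lat → SW at lon 40°, lat 40°.
Square 8, 3: +8·2° lon, +3·1° lat → SW at lon 56°, lat 43°.
Subsquare n=13, w=22: +13·0.0833333° lon, +22·0.0416667° lat → SW at lon 57.0833°, lat 43.9167°.
Extended square 8, 8: +8·0.00833333° lon, +8·0.00416667° lat → SW at lon 57.15°, lat 43.95°.
latitude 43.95000° N, longitude 57.15000° E.

43.95000° N, 57.15000° E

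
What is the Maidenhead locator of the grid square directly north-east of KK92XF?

LK02ag

Longitude subsquare x = 23; +1 → 24, wraps to 0 = a, carry into square.
Longitude square 9; +1 → 10, wraps to 0, carry into field.
Longitude field K = 10; +1 → 11 = L.
Latitude subsquare f = 5; +1 → 6 = g.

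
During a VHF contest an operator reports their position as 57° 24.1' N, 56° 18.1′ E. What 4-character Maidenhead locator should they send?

LO87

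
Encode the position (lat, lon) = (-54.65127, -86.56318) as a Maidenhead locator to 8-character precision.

ED65ri23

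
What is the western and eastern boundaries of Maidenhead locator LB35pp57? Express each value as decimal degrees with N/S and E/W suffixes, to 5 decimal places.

47.29167° E, 47.30000° E

Field L=11, B=1: +11·20° lon, +1·10° lat → SW at lon 40°, lat -80°.
Square 3, 5: +3·2° lon, +5·1° lat → SW at lon 46°, lat -75°.
Subsquare p=15, p=15: +15·0.0833333° lon, +15·0.0416667° lat → SW at lon 47.25°, lat -74.375°.
Extended square 5, 7: +5·0.00833333° lon, +7·0.00416667° lat → SW at lon 47.2917°, lat -74.3458°.
Cell spans 0.00833333° lon × 0.00416667° lat.
west 47.29167° E, east 47.30000° E.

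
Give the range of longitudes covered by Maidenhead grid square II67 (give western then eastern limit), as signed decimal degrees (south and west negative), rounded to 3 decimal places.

-8.000, -6.000

Field I=8, I=8: +8·20° lon, +8·10° lat → SW at lon -20°, lat -10°.
Square 6, 7: +6·2° lon, +7·1° lat → SW at lon -8°, lat -3°.
Cell spans 2° lon × 1° lat.
west -8.000, east -6.000.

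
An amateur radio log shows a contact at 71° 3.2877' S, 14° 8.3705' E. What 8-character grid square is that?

Add 180° to longitude and 90° to latitude: 194.13951, 18.94521.
Field: lon ⌊194.13951/20⌋ = 9 → J; lat ⌊18.94521/10⌋ = 1 → B.
Square: lon ⌊14.13951/2⌋ = 7; lat ⌊8.94521/1⌋ = 8.
Subsquare: lon ⌊0.13951/0.0833333⌋ = 1 → b; lat ⌊0.94521/0.0416667⌋ = 22 → w.
Extended square: lon ⌊0.05618/0.00833333⌋ = 6; lat ⌊0.02854/0.00416667⌋ = 6.

JB78bw66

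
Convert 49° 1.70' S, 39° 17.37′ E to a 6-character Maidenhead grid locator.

KE90px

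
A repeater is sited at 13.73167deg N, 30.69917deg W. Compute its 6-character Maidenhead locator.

Add 180° to longitude and 90° to latitude: 149.3008, 103.7317.
Field: 149.3008/20 → 7 → H, 103.7317/10 → 10 → K; chars HK.
Square: 9.3008/2 → 4, 3.7317/1 → 3; chars 43.
Subsquare: 1.3008/0.0833333 → 15 → p, 0.7317/0.0416667 → 17 → r; chars pr.

HK43pr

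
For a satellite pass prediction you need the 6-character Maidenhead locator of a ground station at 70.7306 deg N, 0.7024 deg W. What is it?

IQ90pr

Offset from 180°W / 90°S: lon 179.2976°, lat 160.7306°.
Field (20°×10°, letters A–R): lon ⌊179.2976/20⌋ = 8 → I; lat ⌊160.7306/10⌋ = 16 → Q.
Square (2°×1°, digits 0–9): lon ⌊19.2976/2⌋ = 9; lat ⌊0.7306/1⌋ = 0.
Subsquare (5′×2.5′, letters a–x): lon ⌊1.2976/0.0833333⌋ = 15 → p; lat ⌊0.7306/0.0416667⌋ = 17 → r.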